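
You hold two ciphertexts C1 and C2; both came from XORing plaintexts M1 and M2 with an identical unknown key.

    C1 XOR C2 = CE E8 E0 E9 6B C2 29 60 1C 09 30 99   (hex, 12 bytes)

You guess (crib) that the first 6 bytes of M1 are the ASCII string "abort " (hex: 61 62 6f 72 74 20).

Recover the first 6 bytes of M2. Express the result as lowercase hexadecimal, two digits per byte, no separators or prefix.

Since C1 ⊕ C2 = M1 ⊕ M2, XORing with the guessed M1 bytes yields the corresponding M2 bytes: M2 = (C1 ⊕ C2) ⊕ M1.
byte 0: ce XOR 61 = af
byte 1: e8 XOR 62 = 8a
byte 2: e0 XOR 6f = 8f
byte 3: e9 XOR 72 = 9b
byte 4: 6b XOR 74 = 1f
byte 5: c2 XOR 20 = e2

af8a8f9b1fe2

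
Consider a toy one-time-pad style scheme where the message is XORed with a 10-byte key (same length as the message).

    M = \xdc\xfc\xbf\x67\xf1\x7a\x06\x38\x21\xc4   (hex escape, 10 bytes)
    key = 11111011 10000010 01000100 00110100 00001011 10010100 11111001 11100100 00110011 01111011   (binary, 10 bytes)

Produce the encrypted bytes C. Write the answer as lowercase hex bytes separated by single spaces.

27 7e fb 53 fa ee ff dc 12 bf

dc xor fb = 27
fc xor 82 = 7e
bf xor 44 = fb
67 xor 34 = 53
f1 xor 0b = fa
7a xor 94 = ee
06 xor f9 = ff
38 xor e4 = dc
21 xor 33 = 12
c4 xor 7b = bf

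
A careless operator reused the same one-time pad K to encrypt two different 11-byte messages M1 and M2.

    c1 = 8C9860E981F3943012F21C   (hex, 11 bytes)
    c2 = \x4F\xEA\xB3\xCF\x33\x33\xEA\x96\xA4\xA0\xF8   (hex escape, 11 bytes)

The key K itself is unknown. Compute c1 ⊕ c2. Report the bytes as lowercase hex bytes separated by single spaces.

c3 72 d3 26 b2 c0 7e a6 b6 52 e4

c1 ⊕ c2 = (M1 ⊕ K) ⊕ (M2 ⊕ K) = M1 ⊕ M2 — the shared key cancels under XOR.
140 ⊕  79 = 195
152 ⊕ 234 = 114
 96 ⊕ 179 = 211
233 ⊕ 207 =  38
129 ⊕  51 = 178
243 ⊕  51 = 192
148 ⊕ 234 = 126
 48 ⊕ 150 = 166
 18 ⊕ 164 = 182
242 ⊕ 160 =  82
 28 ⊕ 248 = 228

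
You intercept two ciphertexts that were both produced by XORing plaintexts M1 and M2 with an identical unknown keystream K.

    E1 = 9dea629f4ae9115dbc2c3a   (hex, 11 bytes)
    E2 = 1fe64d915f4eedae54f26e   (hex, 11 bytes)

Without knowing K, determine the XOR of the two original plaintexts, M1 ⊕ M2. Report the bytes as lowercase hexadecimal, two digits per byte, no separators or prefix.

E1 ⊕ E2 = (M1 ⊕ K) ⊕ (M2 ⊕ K) = M1 ⊕ M2 — the shared key cancels under XOR.
10011101 xor 00011111 = 10000010
11101010 xor 11100110 = 00001100
01100010 xor 01001101 = 00101111
10011111 xor 10010001 = 00001110
01001010 xor 01011111 = 00010101
11101001 xor 01001110 = 10100111
00010001 xor 11101101 = 11111100
01011101 xor 10101110 = 11110011
10111100 xor 01010100 = 11101000
00101100 xor 11110010 = 11011110
00111010 xor 01101110 = 01010100

820c2f0e15a7fcf3e8de54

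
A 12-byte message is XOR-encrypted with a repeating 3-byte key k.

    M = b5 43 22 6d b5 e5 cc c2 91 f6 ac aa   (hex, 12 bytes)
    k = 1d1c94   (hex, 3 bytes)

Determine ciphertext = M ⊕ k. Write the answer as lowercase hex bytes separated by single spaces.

The 3-byte key repeats, so the effective keystream is 1d 1c 94 1d 1c 94 1d 1c 94 1d 1c 94.
byte 0: 10110101 XOR 00011101 = 10101000
byte 1: 01000011 XOR 00011100 = 01011111
byte 2: 00100010 XOR 10010100 = 10110110
byte 3: 01101101 XOR 00011101 = 01110000
byte 4: 10110101 XOR 00011100 = 10101001
byte 5: 11100101 XOR 10010100 = 01110001
byte 6: 11001100 XOR 00011101 = 11010001
byte 7: 11000010 XOR 00011100 = 11011110
byte 8: 10010001 XOR 10010100 = 00000101
byte 9: 11110110 XOR 00011101 = 11101011
byte 10: 10101100 XOR 00011100 = 10110000
byte 11: 10101010 XOR 10010100 = 00111110

a8 5f b6 70 a9 71 d1 de 05 eb b0 3e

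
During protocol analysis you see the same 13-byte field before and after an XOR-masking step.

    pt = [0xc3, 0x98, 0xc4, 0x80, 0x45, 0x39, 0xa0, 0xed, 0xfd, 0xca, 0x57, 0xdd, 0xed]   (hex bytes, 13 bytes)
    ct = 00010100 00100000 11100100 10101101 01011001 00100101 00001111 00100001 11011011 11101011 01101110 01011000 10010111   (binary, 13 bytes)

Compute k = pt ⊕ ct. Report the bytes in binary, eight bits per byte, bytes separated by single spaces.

Since ct = pt ⊕ k, XORing both sides with pt gives k = pt ⊕ ct.
c3 xor 14 = d7
98 xor 20 = b8
c4 xor e4 = 20
80 xor ad = 2d
45 xor 59 = 1c
39 xor 25 = 1c
a0 xor 0f = af
ed xor 21 = cc
fd xor db = 26
ca xor eb = 21
57 xor 6e = 39
dd xor 58 = 85
ed xor 97 = 7a

11010111 10111000 00100000 00101101 00011100 00011100 10101111 11001100 00100110 00100001 00111001 10000101 01111010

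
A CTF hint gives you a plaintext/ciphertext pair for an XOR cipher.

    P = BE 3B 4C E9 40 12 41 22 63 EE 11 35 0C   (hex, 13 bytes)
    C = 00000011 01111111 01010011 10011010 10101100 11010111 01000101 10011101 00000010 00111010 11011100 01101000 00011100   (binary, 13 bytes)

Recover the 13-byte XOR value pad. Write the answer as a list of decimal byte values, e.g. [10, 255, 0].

[189, 68, 31, 115, 236, 197, 4, 191, 97, 212, 205, 93, 16]

Since C = P ⊕ pad, XORing both sides with P gives pad = P ⊕ C.
byte 0: be xor 03 = bd
byte 1: 3b xor 7f = 44
byte 2: 4c xor 53 = 1f
byte 3: e9 xor 9a = 73
byte 4: 40 xor ac = ec
byte 5: 12 xor d7 = c5
byte 6: 41 xor 45 = 04
byte 7: 22 xor 9d = bf
byte 8: 63 xor 02 = 61
byte 9: ee xor 3a = d4
byte 10: 11 xor dc = cd
byte 11: 35 xor 68 = 5d
byte 12: 0c xor 1c = 10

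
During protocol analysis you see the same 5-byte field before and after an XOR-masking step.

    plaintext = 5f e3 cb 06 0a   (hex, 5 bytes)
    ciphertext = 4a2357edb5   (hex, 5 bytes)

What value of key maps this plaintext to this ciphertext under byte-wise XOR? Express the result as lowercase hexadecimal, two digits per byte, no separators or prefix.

Since ciphertext = plaintext ⊕ key, XORing both sides with plaintext gives key = plaintext ⊕ ciphertext.
5f ^ 4a = 15
e3 ^ 23 = c0
cb ^ 57 = 9c
06 ^ ed = eb
0a ^ b5 = bf

15c09cebbf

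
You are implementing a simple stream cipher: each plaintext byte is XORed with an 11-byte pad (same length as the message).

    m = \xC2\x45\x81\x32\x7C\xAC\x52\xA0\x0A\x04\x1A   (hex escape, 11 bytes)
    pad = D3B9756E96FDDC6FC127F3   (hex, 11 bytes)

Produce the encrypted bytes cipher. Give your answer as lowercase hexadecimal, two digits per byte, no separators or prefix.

11fcf45cea518ecfcb23e9

c2 ⊕ d3 = 11
45 ⊕ b9 = fc
81 ⊕ 75 = f4
32 ⊕ 6e = 5c
7c ⊕ 96 = ea
ac ⊕ fd = 51
52 ⊕ dc = 8e
a0 ⊕ 6f = cf
0a ⊕ c1 = cb
04 ⊕ 27 = 23
1a ⊕ f3 = e9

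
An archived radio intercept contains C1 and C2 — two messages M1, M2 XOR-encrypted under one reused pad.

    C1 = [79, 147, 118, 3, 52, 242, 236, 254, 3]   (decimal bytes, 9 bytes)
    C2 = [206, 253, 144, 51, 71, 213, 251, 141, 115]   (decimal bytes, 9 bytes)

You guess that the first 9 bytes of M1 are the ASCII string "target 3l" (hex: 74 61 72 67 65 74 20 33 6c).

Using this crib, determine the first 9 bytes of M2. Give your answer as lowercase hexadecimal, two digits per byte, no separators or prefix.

f50f9457165337401c

First, C1 ⊕ C2 = (M1 ⊕ K) ⊕ (M2 ⊕ K) = M1 ⊕ M2, so the key drops out. Then M2 = (M1 ⊕ M2) ⊕ M1 over the first 9 bytes.
byte 0: (4f xor ce) xor 74 = 81 xor 74 = f5
byte 1: (93 xor fd) xor 61 = 6e xor 61 = 0f
byte 2: (76 xor 90) xor 72 = e6 xor 72 = 94
byte 3: (03 xor 33) xor 67 = 30 xor 67 = 57
byte 4: (34 xor 47) xor 65 = 73 xor 65 = 16
byte 5: (f2 xor d5) xor 74 = 27 xor 74 = 53
byte 6: (ec xor fb) xor 20 = 17 xor 20 = 37
byte 7: (fe xor 8d) xor 33 = 73 xor 33 = 40
byte 8: (03 xor 73) xor 6c = 70 xor 6c = 1c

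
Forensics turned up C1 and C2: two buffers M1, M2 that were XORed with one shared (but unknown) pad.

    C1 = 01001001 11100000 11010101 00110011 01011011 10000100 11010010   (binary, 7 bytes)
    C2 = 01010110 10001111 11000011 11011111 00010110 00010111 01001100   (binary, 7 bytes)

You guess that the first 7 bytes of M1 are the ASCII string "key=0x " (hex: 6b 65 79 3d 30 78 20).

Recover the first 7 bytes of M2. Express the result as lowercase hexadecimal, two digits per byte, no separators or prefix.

First, C1 ⊕ C2 = (M1 ⊕ K) ⊕ (M2 ⊕ K) = M1 ⊕ M2, so the key drops out. Then M2 = (M1 ⊕ M2) ⊕ M1 over the first 7 bytes.
byte 0: (49 ^ 56) ^ 6b = 1f ^ 6b = 74
byte 1: (e0 ^ 8f) ^ 65 = 6f ^ 65 = 0a
byte 2: (d5 ^ c3) ^ 79 = 16 ^ 79 = 6f
byte 3: (33 ^ df) ^ 3d = ec ^ 3d = d1
byte 4: (5b ^ 16) ^ 30 = 4d ^ 30 = 7d
byte 5: (84 ^ 17) ^ 78 = 93 ^ 78 = eb
byte 6: (d2 ^ 4c) ^ 20 = 9e ^ 20 = be

740a6fd17debbe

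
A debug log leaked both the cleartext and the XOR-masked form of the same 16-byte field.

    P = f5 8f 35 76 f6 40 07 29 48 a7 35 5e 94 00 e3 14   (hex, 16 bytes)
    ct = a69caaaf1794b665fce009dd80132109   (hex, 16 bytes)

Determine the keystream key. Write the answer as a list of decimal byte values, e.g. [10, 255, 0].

Since ct = P ⊕ key, XORing both sides with P gives key = P ⊕ ct.
byte 0: f5 ⊕ a6 = 53
byte 1: 8f ⊕ 9c = 13
byte 2: 35 ⊕ aa = 9f
byte 3: 76 ⊕ af = d9
byte 4: f6 ⊕ 17 = e1
byte 5: 40 ⊕ 94 = d4
byte 6: 07 ⊕ b6 = b1
byte 7: 29 ⊕ 65 = 4c
byte 8: 48 ⊕ fc = b4
byte 9: a7 ⊕ e0 = 47
byte 10: 35 ⊕ 09 = 3c
byte 11: 5e ⊕ dd = 83
byte 12: 94 ⊕ 80 = 14
byte 13: 00 ⊕ 13 = 13
byte 14: e3 ⊕ 21 = c2
byte 15: 14 ⊕ 09 = 1d

[83, 19, 159, 217, 225, 212, 177, 76, 180, 71, 60, 131, 20, 19, 194, 29]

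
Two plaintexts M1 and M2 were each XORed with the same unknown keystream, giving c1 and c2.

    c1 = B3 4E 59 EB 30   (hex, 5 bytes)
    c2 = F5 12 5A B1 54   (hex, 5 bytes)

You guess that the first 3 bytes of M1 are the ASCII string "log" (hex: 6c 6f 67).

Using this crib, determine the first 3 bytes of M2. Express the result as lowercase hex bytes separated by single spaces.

2a 33 64

First, c1 ⊕ c2 = (M1 ⊕ K) ⊕ (M2 ⊕ K) = M1 ⊕ M2, so the key drops out. Then M2 = (M1 ⊕ M2) ⊕ M1 over the first 3 bytes.
byte 0: (b3 ^ f5) ^ 6c = 46 ^ 6c = 2a
byte 1: (4e ^ 12) ^ 6f = 5c ^ 6f = 33
byte 2: (59 ^ 5a) ^ 67 = 03 ^ 67 = 64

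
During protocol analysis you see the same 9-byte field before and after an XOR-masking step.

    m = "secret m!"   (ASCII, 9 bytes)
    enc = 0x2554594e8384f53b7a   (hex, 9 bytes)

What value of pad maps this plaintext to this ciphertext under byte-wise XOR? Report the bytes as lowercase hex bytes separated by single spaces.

Since enc = m ⊕ pad, XORing both sides with m gives pad = m ⊕ enc.
73 xor 25 = 56
65 xor 54 = 31
63 xor 59 = 3a
72 xor 4e = 3c
65 xor 83 = e6
74 xor 84 = f0
20 xor f5 = d5
6d xor 3b = 56
21 xor 7a = 5b

56 31 3a 3c e6 f0 d5 56 5b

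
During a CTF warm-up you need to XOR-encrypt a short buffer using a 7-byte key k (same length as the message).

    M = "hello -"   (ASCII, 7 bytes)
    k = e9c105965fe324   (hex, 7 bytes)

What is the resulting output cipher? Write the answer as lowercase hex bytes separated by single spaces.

81 a4 69 fa 30 c3 09

byte 0: 68 ⊕ e9 = 81
byte 1: 65 ⊕ c1 = a4
byte 2: 6c ⊕ 05 = 69
byte 3: 6c ⊕ 96 = fa
byte 4: 6f ⊕ 5f = 30
byte 5: 20 ⊕ e3 = c3
byte 6: 2d ⊕ 24 = 09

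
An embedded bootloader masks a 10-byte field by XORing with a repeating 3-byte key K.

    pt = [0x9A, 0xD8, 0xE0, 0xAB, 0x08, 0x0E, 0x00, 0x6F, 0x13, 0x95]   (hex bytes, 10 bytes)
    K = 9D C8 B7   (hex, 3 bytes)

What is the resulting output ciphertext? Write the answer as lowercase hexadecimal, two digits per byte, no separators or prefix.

07105736c0b99da7a408

The 3-byte key repeats, so the effective keystream is 9d c8 b7 9d c8 b7 9d c8 b7 9d.
byte 0: 10011010 ^ 10011101 = 00000111
byte 1: 11011000 ^ 11001000 = 00010000
byte 2: 11100000 ^ 10110111 = 01010111
byte 3: 10101011 ^ 10011101 = 00110110
byte 4: 00001000 ^ 11001000 = 11000000
byte 5: 00001110 ^ 10110111 = 10111001
byte 6: 00000000 ^ 10011101 = 10011101
byte 7: 01101111 ^ 11001000 = 10100111
byte 8: 00010011 ^ 10110111 = 10100100
byte 9: 10010101 ^ 10011101 = 00001000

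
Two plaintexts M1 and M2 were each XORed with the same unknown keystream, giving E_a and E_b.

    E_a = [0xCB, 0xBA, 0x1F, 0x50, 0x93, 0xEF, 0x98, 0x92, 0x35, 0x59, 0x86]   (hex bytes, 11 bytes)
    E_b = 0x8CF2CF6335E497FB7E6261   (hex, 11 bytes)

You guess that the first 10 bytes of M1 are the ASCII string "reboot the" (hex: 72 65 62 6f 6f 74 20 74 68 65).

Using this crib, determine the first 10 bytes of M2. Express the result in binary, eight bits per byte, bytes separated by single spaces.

00110101 00101101 10110010 01011100 11001001 01111111 00101111 00011101 00100011 01011110

First, E_a ⊕ E_b = (M1 ⊕ K) ⊕ (M2 ⊕ K) = M1 ⊕ M2, so the key drops out. Then M2 = (M1 ⊕ M2) ⊕ M1 over the first 10 bytes.
byte 0: (cb xor 8c) xor 72 = 47 xor 72 = 35
byte 1: (ba xor f2) xor 65 = 48 xor 65 = 2d
byte 2: (1f xor cf) xor 62 = d0 xor 62 = b2
byte 3: (50 xor 63) xor 6f = 33 xor 6f = 5c
byte 4: (93 xor 35) xor 6f = a6 xor 6f = c9
byte 5: (ef xor e4) xor 74 = 0b xor 74 = 7f
byte 6: (98 xor 97) xor 20 = 0f xor 20 = 2f
byte 7: (92 xor fb) xor 74 = 69 xor 74 = 1d
byte 8: (35 xor 7e) xor 68 = 4b xor 68 = 23
byte 9: (59 xor 62) xor 65 = 3b xor 65 = 5e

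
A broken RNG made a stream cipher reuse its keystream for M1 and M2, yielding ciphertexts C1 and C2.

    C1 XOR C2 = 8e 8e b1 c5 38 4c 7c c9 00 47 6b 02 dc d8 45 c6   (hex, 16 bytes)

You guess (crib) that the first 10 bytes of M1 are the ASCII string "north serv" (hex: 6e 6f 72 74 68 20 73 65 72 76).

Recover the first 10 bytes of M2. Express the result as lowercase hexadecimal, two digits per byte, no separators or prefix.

Since C1 ⊕ C2 = M1 ⊕ M2, XORing with the guessed M1 bytes yields the corresponding M2 bytes: M2 = (C1 ⊕ C2) ⊕ M1.
8e ⊕ 6e = e0
8e ⊕ 6f = e1
b1 ⊕ 72 = c3
c5 ⊕ 74 = b1
38 ⊕ 68 = 50
4c ⊕ 20 = 6c
7c ⊕ 73 = 0f
c9 ⊕ 65 = ac
00 ⊕ 72 = 72
47 ⊕ 76 = 31

e0e1c3b1506c0fac7231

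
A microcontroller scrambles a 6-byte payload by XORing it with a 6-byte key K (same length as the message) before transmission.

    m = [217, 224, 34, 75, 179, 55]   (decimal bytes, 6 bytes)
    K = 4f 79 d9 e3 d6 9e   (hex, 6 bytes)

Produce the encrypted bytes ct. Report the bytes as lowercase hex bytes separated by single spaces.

byte 0: d9 xor 4f = 96
byte 1: e0 xor 79 = 99
byte 2: 22 xor d9 = fb
byte 3: 4b xor e3 = a8
byte 4: b3 xor d6 = 65
byte 5: 37 xor 9e = a9

96 99 fb a8 65 a9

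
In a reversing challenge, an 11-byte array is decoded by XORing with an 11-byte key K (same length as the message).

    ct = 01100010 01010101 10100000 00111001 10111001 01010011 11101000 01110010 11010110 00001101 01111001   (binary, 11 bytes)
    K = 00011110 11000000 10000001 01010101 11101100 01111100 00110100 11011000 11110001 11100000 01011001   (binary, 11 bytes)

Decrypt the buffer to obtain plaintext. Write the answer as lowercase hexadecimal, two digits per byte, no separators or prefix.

01100010 ^ 00011110 = 01111100
01010101 ^ 11000000 = 10010101
10100000 ^ 10000001 = 00100001
00111001 ^ 01010101 = 01101100
10111001 ^ 11101100 = 01010101
01010011 ^ 01111100 = 00101111
11101000 ^ 00110100 = 11011100
01110010 ^ 11011000 = 10101010
11010110 ^ 11110001 = 00100111
00001101 ^ 11100000 = 11101101
01111001 ^ 01011001 = 00100000

7c95216c552fdcaa27ed20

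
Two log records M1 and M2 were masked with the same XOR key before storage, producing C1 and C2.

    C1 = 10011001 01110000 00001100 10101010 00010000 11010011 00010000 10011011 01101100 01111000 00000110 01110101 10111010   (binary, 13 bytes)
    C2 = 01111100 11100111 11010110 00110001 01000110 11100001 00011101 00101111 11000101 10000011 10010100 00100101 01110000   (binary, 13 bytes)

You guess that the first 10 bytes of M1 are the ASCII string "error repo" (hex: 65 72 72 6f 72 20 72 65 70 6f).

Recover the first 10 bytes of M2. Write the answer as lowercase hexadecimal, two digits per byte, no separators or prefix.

80e5a8f424127fd1d994

First, C1 ⊕ C2 = (M1 ⊕ K) ⊕ (M2 ⊕ K) = M1 ⊕ M2, so the key drops out. Then M2 = (M1 ⊕ M2) ⊕ M1 over the first 10 bytes.
byte 0: (99 XOR 7c) XOR 65 = e5 XOR 65 = 80
byte 1: (70 XOR e7) XOR 72 = 97 XOR 72 = e5
byte 2: (0c XOR d6) XOR 72 = da XOR 72 = a8
byte 3: (aa XOR 31) XOR 6f = 9b XOR 6f = f4
byte 4: (10 XOR 46) XOR 72 = 56 XOR 72 = 24
byte 5: (d3 XOR e1) XOR 20 = 32 XOR 20 = 12
byte 6: (10 XOR 1d) XOR 72 = 0d XOR 72 = 7f
byte 7: (9b XOR 2f) XOR 65 = b4 XOR 65 = d1
byte 8: (6c XOR c5) XOR 70 = a9 XOR 70 = d9
byte 9: (78 XOR 83) XOR 6f = fb XOR 6f = 94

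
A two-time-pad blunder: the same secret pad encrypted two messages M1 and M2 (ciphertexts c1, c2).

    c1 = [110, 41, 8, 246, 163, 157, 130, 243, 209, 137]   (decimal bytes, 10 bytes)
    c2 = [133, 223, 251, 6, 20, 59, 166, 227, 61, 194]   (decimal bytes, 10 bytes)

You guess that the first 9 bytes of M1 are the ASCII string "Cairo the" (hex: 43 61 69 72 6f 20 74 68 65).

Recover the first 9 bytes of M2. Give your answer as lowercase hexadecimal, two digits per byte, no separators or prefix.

a8979a82d886507889

First, c1 ⊕ c2 = (M1 ⊕ K) ⊕ (M2 ⊕ K) = M1 ⊕ M2, so the key drops out. Then M2 = (M1 ⊕ M2) ⊕ M1 over the first 9 bytes.
byte 0: (6e XOR 85) XOR 43 = eb XOR 43 = a8
byte 1: (29 XOR df) XOR 61 = f6 XOR 61 = 97
byte 2: (08 XOR fb) XOR 69 = f3 XOR 69 = 9a
byte 3: (f6 XOR 06) XOR 72 = f0 XOR 72 = 82
byte 4: (a3 XOR 14) XOR 6f = b7 XOR 6f = d8
byte 5: (9d XOR 3b) XOR 20 = a6 XOR 20 = 86
byte 6: (82 XOR a6) XOR 74 = 24 XOR 74 = 50
byte 7: (f3 XOR e3) XOR 68 = 10 XOR 68 = 78
byte 8: (d1 XOR 3d) XOR 65 = ec XOR 65 = 89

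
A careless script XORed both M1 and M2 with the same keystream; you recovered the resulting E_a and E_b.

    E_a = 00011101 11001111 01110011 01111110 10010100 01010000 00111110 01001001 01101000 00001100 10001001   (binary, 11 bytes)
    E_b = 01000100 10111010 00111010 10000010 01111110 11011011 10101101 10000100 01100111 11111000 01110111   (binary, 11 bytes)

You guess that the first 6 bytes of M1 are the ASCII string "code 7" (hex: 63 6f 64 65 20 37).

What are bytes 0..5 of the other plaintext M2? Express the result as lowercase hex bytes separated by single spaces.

3a 1a 2d 99 ca bc

First, E_a ⊕ E_b = (M1 ⊕ K) ⊕ (M2 ⊕ K) = M1 ⊕ M2, so the key drops out. Then M2 = (M1 ⊕ M2) ⊕ M1 over the first 6 bytes.
byte 0: (1d ^ 44) ^ 63 = 59 ^ 63 = 3a
byte 1: (cf ^ ba) ^ 6f = 75 ^ 6f = 1a
byte 2: (73 ^ 3a) ^ 64 = 49 ^ 64 = 2d
byte 3: (7e ^ 82) ^ 65 = fc ^ 65 = 99
byte 4: (94 ^ 7e) ^ 20 = ea ^ 20 = ca
byte 5: (50 ^ db) ^ 37 = 8b ^ 37 = bc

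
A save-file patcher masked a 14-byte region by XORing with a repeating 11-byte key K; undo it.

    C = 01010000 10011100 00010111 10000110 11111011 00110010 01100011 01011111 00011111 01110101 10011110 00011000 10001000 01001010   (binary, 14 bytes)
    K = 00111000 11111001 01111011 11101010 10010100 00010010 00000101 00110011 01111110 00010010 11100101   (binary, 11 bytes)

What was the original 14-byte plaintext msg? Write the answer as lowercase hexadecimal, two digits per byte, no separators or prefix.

68656c6c6f20666c61677b207131

The 11-byte key repeats, so the effective keystream is 38 f9 7b ea 94 12 05 33 7e 12 e5 38 f9 7b.
byte 0: 50 xor 38 = 68
byte 1: 9c xor f9 = 65
byte 2: 17 xor 7b = 6c
byte 3: 86 xor ea = 6c
byte 4: fb xor 94 = 6f
byte 5: 32 xor 12 = 20
byte 6: 63 xor 05 = 66
byte 7: 5f xor 33 = 6c
byte 8: 1f xor 7e = 61
byte 9: 75 xor 12 = 67
byte 10: 9e xor e5 = 7b
byte 11: 18 xor 38 = 20
byte 12: 88 xor f9 = 71
byte 13: 4a xor 7b = 31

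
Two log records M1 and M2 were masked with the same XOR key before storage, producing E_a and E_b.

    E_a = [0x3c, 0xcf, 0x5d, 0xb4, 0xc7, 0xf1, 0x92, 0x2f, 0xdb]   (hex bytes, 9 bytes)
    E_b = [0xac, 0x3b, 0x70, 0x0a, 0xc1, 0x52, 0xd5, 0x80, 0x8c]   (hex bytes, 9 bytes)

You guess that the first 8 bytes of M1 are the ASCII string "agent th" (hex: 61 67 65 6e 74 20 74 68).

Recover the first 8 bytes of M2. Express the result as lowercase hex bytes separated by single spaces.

First, E_a ⊕ E_b = (M1 ⊕ K) ⊕ (M2 ⊕ K) = M1 ⊕ M2, so the key drops out. Then M2 = (M1 ⊕ M2) ⊕ M1 over the first 8 bytes.
byte 0: (3c xor ac) xor 61 = 90 xor 61 = f1
byte 1: (cf xor 3b) xor 67 = f4 xor 67 = 93
byte 2: (5d xor 70) xor 65 = 2d xor 65 = 48
byte 3: (b4 xor 0a) xor 6e = be xor 6e = d0
byte 4: (c7 xor c1) xor 74 = 06 xor 74 = 72
byte 5: (f1 xor 52) xor 20 = a3 xor 20 = 83
byte 6: (92 xor d5) xor 74 = 47 xor 74 = 33
byte 7: (2f xor 80) xor 68 = af xor 68 = c7

f1 93 48 d0 72 83 33 c7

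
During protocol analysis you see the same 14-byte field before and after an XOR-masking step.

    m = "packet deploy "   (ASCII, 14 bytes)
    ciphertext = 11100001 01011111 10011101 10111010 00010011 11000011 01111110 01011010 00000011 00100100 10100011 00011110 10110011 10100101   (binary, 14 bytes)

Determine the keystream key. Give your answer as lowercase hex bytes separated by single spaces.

Since ciphertext = m ⊕ key, XORing both sides with m gives key = m ⊕ ciphertext.
byte 0: 70 ⊕ e1 = 91
byte 1: 61 ⊕ 5f = 3e
byte 2: 63 ⊕ 9d = fe
byte 3: 6b ⊕ ba = d1
byte 4: 65 ⊕ 13 = 76
byte 5: 74 ⊕ c3 = b7
byte 6: 20 ⊕ 7e = 5e
byte 7: 64 ⊕ 5a = 3e
byte 8: 65 ⊕ 03 = 66
byte 9: 70 ⊕ 24 = 54
byte 10: 6c ⊕ a3 = cf
byte 11: 6f ⊕ 1e = 71
byte 12: 79 ⊕ b3 = ca
byte 13: 20 ⊕ a5 = 85

91 3e fe d1 76 b7 5e 3e 66 54 cf 71 ca 85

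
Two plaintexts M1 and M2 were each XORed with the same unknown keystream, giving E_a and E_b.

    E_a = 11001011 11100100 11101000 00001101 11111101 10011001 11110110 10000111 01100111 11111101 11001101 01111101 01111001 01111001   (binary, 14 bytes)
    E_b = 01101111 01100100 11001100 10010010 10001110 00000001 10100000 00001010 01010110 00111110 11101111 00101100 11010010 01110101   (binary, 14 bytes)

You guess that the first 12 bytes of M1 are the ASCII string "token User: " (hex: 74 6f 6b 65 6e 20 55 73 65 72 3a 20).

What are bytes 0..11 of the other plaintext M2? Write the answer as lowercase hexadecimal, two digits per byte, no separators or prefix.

First, E_a ⊕ E_b = (M1 ⊕ K) ⊕ (M2 ⊕ K) = M1 ⊕ M2, so the key drops out. Then M2 = (M1 ⊕ M2) ⊕ M1 over the first 12 bytes.
byte 0: (cb XOR 6f) XOR 74 = a4 XOR 74 = d0
byte 1: (e4 XOR 64) XOR 6f = 80 XOR 6f = ef
byte 2: (e8 XOR cc) XOR 6b = 24 XOR 6b = 4f
byte 3: (0d XOR 92) XOR 65 = 9f XOR 65 = fa
byte 4: (fd XOR 8e) XOR 6e = 73 XOR 6e = 1d
byte 5: (99 XOR 01) XOR 20 = 98 XOR 20 = b8
byte 6: (f6 XOR a0) XOR 55 = 56 XOR 55 = 03
byte 7: (87 XOR 0a) XOR 73 = 8d XOR 73 = fe
byte 8: (67 XOR 56) XOR 65 = 31 XOR 65 = 54
byte 9: (fd XOR 3e) XOR 72 = c3 XOR 72 = b1
byte 10: (cd XOR ef) XOR 3a = 22 XOR 3a = 18
byte 11: (7d XOR 2c) XOR 20 = 51 XOR 20 = 71

d0ef4ffa1db803fe54b11871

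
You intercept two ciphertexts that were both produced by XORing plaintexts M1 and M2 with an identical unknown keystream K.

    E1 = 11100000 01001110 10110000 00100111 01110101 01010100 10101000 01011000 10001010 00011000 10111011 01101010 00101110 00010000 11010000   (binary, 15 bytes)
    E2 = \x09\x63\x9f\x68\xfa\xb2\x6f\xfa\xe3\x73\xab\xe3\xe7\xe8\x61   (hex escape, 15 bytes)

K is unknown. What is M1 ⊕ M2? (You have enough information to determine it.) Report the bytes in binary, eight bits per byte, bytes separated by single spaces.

E1 ⊕ E2 = (M1 ⊕ K) ⊕ (M2 ⊕ K) = M1 ⊕ M2 — the shared key cancels under XOR.
11100000 xor 00001001 = 11101001
01001110 xor 01100011 = 00101101
10110000 xor 10011111 = 00101111
00100111 xor 01101000 = 01001111
01110101 xor 11111010 = 10001111
01010100 xor 10110010 = 11100110
10101000 xor 01101111 = 11000111
01011000 xor 11111010 = 10100010
10001010 xor 11100011 = 01101001
00011000 xor 01110011 = 01101011
10111011 xor 10101011 = 00010000
01101010 xor 11100011 = 10001001
00101110 xor 11100111 = 11001001
00010000 xor 11101000 = 11111000
11010000 xor 01100001 = 10110001

11101001 00101101 00101111 01001111 10001111 11100110 11000111 10100010 01101001 01101011 00010000 10001001 11001001 11111000 10110001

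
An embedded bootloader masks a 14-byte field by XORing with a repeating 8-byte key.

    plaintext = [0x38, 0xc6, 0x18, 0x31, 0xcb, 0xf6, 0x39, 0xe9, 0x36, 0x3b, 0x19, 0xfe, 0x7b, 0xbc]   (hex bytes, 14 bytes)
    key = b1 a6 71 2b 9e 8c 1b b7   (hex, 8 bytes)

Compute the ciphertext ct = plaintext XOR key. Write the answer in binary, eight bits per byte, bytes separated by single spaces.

The 8-byte key repeats, so the effective keystream is b1 a6 71 2b 9e 8c 1b b7 b1 a6 71 2b 9e 8c.
byte 0:  56 XOR 177 = 137
byte 1: 198 XOR 166 =  96
byte 2:  24 XOR 113 = 105
byte 3:  49 XOR  43 =  26
byte 4: 203 XOR 158 =  85
byte 5: 246 XOR 140 = 122
byte 6:  57 XOR  27 =  34
byte 7: 233 XOR 183 =  94
byte 8:  54 XOR 177 = 135
byte 9:  59 XOR 166 = 157
byte 10:  25 XOR 113 = 104
byte 11: 254 XOR  43 = 213
byte 12: 123 XOR 158 = 229
byte 13: 188 XOR 140 =  48

10001001 01100000 01101001 00011010 01010101 01111010 00100010 01011110 10000111 10011101 01101000 11010101 11100101 00110000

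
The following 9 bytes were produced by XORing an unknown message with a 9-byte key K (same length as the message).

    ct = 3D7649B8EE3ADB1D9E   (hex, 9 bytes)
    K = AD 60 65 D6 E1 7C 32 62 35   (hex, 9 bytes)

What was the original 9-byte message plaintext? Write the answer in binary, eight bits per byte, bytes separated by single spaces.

XOR is its own inverse, so applying the key byte-wise gives the result directly.
byte 0: 3d ⊕ ad = 90
byte 1: 76 ⊕ 60 = 16
byte 2: 49 ⊕ 65 = 2c
byte 3: b8 ⊕ d6 = 6e
byte 4: ee ⊕ e1 = 0f
byte 5: 3a ⊕ 7c = 46
byte 6: db ⊕ 32 = e9
byte 7: 1d ⊕ 62 = 7f
byte 8: 9e ⊕ 35 = ab

10010000 00010110 00101100 01101110 00001111 01000110 11101001 01111111 10101011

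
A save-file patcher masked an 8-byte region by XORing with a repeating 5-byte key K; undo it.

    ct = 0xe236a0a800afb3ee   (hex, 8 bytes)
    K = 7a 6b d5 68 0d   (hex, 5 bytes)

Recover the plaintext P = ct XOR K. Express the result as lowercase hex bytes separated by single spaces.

98 5d 75 c0 0d d5 d8 3b

The 5-byte key repeats, so the effective keystream is 7a 6b d5 68 0d 7a 6b d5.
byte 0: e2 xor 7a = 98
byte 1: 36 xor 6b = 5d
byte 2: a0 xor d5 = 75
byte 3: a8 xor 68 = c0
byte 4: 00 xor 0d = 0d
byte 5: af xor 7a = d5
byte 6: b3 xor 6b = d8
byte 7: ee xor d5 = 3b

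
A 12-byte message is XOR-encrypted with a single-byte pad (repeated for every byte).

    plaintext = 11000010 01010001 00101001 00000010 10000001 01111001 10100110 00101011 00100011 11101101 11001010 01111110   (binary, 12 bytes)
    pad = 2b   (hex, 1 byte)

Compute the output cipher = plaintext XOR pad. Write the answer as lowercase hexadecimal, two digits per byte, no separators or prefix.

The 1-byte key repeats, so the effective keystream is 2b 2b 2b 2b 2b 2b 2b 2b 2b 2b 2b 2b.
byte 0: 194 ^  43 = 233
byte 1:  81 ^  43 = 122
byte 2:  41 ^  43 =   2
byte 3:   2 ^  43 =  41
byte 4: 129 ^  43 = 170
byte 5: 121 ^  43 =  82
byte 6: 166 ^  43 = 141
byte 7:  43 ^  43 =   0
byte 8:  35 ^  43 =   8
byte 9: 237 ^  43 = 198
byte 10: 202 ^  43 = 225
byte 11: 126 ^  43 =  85

e97a0229aa528d0008c6e155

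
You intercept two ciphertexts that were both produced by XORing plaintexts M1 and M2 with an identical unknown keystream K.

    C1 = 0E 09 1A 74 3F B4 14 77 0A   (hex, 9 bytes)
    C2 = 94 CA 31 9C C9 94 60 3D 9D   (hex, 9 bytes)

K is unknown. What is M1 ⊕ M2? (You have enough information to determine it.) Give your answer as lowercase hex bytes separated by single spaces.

9a c3 2b e8 f6 20 74 4a 97

C1 ⊕ C2 = (M1 ⊕ K) ⊕ (M2 ⊕ K) = M1 ⊕ M2 — the shared key cancels under XOR.
 14 ⊕ 148 = 154
  9 ⊕ 202 = 195
 26 ⊕  49 =  43
116 ⊕ 156 = 232
 63 ⊕ 201 = 246
180 ⊕ 148 =  32
 20 ⊕  96 = 116
119 ⊕  61 =  74
 10 ⊕ 157 = 151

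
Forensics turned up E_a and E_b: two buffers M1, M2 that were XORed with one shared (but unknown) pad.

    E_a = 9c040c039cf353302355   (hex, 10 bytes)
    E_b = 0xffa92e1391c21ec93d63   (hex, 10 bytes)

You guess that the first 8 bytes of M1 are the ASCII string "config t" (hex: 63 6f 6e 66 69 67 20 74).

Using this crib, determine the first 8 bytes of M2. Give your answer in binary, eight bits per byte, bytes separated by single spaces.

00000000 11000010 01001100 01110110 01100100 01010110 01101101 10001101

First, E_a ⊕ E_b = (M1 ⊕ K) ⊕ (M2 ⊕ K) = M1 ⊕ M2, so the key drops out. Then M2 = (M1 ⊕ M2) ⊕ M1 over the first 8 bytes.
byte 0: (9c XOR ff) XOR 63 = 63 XOR 63 = 00
byte 1: (04 XOR a9) XOR 6f = ad XOR 6f = c2
byte 2: (0c XOR 2e) XOR 6e = 22 XOR 6e = 4c
byte 3: (03 XOR 13) XOR 66 = 10 XOR 66 = 76
byte 4: (9c XOR 91) XOR 69 = 0d XOR 69 = 64
byte 5: (f3 XOR c2) XOR 67 = 31 XOR 67 = 56
byte 6: (53 XOR 1e) XOR 20 = 4d XOR 20 = 6d
byte 7: (30 XOR c9) XOR 74 = f9 XOR 74 = 8d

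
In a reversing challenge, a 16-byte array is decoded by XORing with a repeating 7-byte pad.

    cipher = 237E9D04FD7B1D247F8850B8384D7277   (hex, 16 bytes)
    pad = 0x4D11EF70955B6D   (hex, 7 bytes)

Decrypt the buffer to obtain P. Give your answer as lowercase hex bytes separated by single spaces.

The 7-byte key repeats, so the effective keystream is 4d 11 ef 70 95 5b 6d 4d 11 ef 70 95 5b 6d 4d 11.
byte 0: 23 XOR 4d = 6e
byte 1: 7e XOR 11 = 6f
byte 2: 9d XOR ef = 72
byte 3: 04 XOR 70 = 74
byte 4: fd XOR 95 = 68
byte 5: 7b XOR 5b = 20
byte 6: 1d XOR 6d = 70
byte 7: 24 XOR 4d = 69
byte 8: 7f XOR 11 = 6e
byte 9: 88 XOR ef = 67
byte 10: 50 XOR 70 = 20
byte 11: b8 XOR 95 = 2d
byte 12: 38 XOR 5b = 63
byte 13: 4d XOR 6d = 20
byte 14: 72 XOR 4d = 3f
byte 15: 77 XOR 11 = 66

6e 6f 72 74 68 20 70 69 6e 67 20 2d 63 20 3f 66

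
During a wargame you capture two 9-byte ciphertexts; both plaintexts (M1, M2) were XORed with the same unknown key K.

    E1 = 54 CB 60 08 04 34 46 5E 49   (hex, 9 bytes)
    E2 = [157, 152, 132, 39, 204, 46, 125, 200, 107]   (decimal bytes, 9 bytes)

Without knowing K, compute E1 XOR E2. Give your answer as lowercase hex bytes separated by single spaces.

c9 53 e4 2f c8 1a 3b 96 22

E1 ⊕ E2 = (M1 ⊕ K) ⊕ (M2 ⊕ K) = M1 ⊕ M2 — the shared key cancels under XOR.
54 ⊕ 9d = c9
cb ⊕ 98 = 53
60 ⊕ 84 = e4
08 ⊕ 27 = 2f
04 ⊕ cc = c8
34 ⊕ 2e = 1a
46 ⊕ 7d = 3b
5e ⊕ c8 = 96
49 ⊕ 6b = 22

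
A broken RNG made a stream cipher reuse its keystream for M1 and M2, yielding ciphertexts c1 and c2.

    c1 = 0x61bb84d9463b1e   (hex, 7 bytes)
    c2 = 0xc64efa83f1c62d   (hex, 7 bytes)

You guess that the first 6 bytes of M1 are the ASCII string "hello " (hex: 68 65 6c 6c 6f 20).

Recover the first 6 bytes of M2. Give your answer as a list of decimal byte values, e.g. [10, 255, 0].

[207, 144, 18, 54, 216, 221]

First, c1 ⊕ c2 = (M1 ⊕ K) ⊕ (M2 ⊕ K) = M1 ⊕ M2, so the key drops out. Then M2 = (M1 ⊕ M2) ⊕ M1 over the first 6 bytes.
byte 0: (61 ⊕ c6) ⊕ 68 = a7 ⊕ 68 = cf
byte 1: (bb ⊕ 4e) ⊕ 65 = f5 ⊕ 65 = 90
byte 2: (84 ⊕ fa) ⊕ 6c = 7e ⊕ 6c = 12
byte 3: (d9 ⊕ 83) ⊕ 6c = 5a ⊕ 6c = 36
byte 4: (46 ⊕ f1) ⊕ 6f = b7 ⊕ 6f = d8
byte 5: (3b ⊕ c6) ⊕ 20 = fd ⊕ 20 = dd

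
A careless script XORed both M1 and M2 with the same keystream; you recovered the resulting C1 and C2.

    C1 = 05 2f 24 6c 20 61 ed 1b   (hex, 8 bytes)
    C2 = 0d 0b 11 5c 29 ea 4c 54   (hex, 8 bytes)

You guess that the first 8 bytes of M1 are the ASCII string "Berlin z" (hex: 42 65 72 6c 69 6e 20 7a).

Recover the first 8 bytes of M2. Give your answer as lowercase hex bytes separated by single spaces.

4a 41 47 5c 60 e5 81 35

First, C1 ⊕ C2 = (M1 ⊕ K) ⊕ (M2 ⊕ K) = M1 ⊕ M2, so the key drops out. Then M2 = (M1 ⊕ M2) ⊕ M1 over the first 8 bytes.
byte 0: (05 ⊕ 0d) ⊕ 42 = 08 ⊕ 42 = 4a
byte 1: (2f ⊕ 0b) ⊕ 65 = 24 ⊕ 65 = 41
byte 2: (24 ⊕ 11) ⊕ 72 = 35 ⊕ 72 = 47
byte 3: (6c ⊕ 5c) ⊕ 6c = 30 ⊕ 6c = 5c
byte 4: (20 ⊕ 29) ⊕ 69 = 09 ⊕ 69 = 60
byte 5: (61 ⊕ ea) ⊕ 6e = 8b ⊕ 6e = e5
byte 6: (ed ⊕ 4c) ⊕ 20 = a1 ⊕ 20 = 81
byte 7: (1b ⊕ 54) ⊕ 7a = 4f ⊕ 7a = 35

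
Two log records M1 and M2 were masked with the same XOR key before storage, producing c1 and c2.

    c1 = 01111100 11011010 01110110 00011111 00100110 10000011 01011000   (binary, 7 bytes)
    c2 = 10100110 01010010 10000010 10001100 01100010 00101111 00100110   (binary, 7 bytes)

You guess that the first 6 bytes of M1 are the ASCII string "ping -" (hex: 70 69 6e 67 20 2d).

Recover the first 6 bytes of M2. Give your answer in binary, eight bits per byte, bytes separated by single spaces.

10101010 11100001 10011010 11110100 01100100 10000001

First, c1 ⊕ c2 = (M1 ⊕ K) ⊕ (M2 ⊕ K) = M1 ⊕ M2, so the key drops out. Then M2 = (M1 ⊕ M2) ⊕ M1 over the first 6 bytes.
byte 0: (7c XOR a6) XOR 70 = da XOR 70 = aa
byte 1: (da XOR 52) XOR 69 = 88 XOR 69 = e1
byte 2: (76 XOR 82) XOR 6e = f4 XOR 6e = 9a
byte 3: (1f XOR 8c) XOR 67 = 93 XOR 67 = f4
byte 4: (26 XOR 62) XOR 20 = 44 XOR 20 = 64
byte 5: (83 XOR 2f) XOR 2d = ac XOR 2d = 81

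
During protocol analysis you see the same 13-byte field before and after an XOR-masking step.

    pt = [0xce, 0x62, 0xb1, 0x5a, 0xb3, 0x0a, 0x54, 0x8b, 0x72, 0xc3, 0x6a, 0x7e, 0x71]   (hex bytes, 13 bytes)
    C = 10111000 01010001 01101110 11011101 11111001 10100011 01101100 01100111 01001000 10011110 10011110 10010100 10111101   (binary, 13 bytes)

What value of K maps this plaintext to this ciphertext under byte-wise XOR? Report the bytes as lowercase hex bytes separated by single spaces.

Since C = pt ⊕ K, XORing both sides with pt gives K = pt ⊕ C.
ce ⊕ b8 = 76
62 ⊕ 51 = 33
b1 ⊕ 6e = df
5a ⊕ dd = 87
b3 ⊕ f9 = 4a
0a ⊕ a3 = a9
54 ⊕ 6c = 38
8b ⊕ 67 = ec
72 ⊕ 48 = 3a
c3 ⊕ 9e = 5d
6a ⊕ 9e = f4
7e ⊕ 94 = ea
71 ⊕ bd = cc

76 33 df 87 4a a9 38 ec 3a 5d f4 ea cc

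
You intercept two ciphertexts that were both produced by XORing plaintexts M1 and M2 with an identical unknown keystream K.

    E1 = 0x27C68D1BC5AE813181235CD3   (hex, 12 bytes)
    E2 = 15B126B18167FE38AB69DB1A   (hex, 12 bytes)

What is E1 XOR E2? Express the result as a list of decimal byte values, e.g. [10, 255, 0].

E1 ⊕ E2 = (M1 ⊕ K) ⊕ (M2 ⊕ K) = M1 ⊕ M2 — the shared key cancels under XOR.
byte 0: 00100111 ⊕ 00010101 = 00110010
byte 1: 11000110 ⊕ 10110001 = 01110111
byte 2: 10001101 ⊕ 00100110 = 10101011
byte 3: 00011011 ⊕ 10110001 = 10101010
byte 4: 11000101 ⊕ 10000001 = 01000100
byte 5: 10101110 ⊕ 01100111 = 11001001
byte 6: 10000001 ⊕ 11111110 = 01111111
byte 7: 00110001 ⊕ 00111000 = 00001001
byte 8: 10000001 ⊕ 10101011 = 00101010
byte 9: 00100011 ⊕ 01101001 = 01001010
byte 10: 01011100 ⊕ 11011011 = 10000111
byte 11: 11010011 ⊕ 00011010 = 11001001

[50, 119, 171, 170, 68, 201, 127, 9, 42, 74, 135, 201]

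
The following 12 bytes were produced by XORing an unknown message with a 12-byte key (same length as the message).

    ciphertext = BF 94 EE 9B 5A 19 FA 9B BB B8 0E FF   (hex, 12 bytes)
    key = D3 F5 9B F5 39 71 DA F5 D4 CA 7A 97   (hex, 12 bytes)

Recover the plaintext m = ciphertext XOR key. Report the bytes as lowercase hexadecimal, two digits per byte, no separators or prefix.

XOR is its own inverse, so applying the key byte-wise gives the result directly.
bf ⊕ d3 = 6c
94 ⊕ f5 = 61
ee ⊕ 9b = 75
9b ⊕ f5 = 6e
5a ⊕ 39 = 63
19 ⊕ 71 = 68
fa ⊕ da = 20
9b ⊕ f5 = 6e
bb ⊕ d4 = 6f
b8 ⊕ ca = 72
0e ⊕ 7a = 74
ff ⊕ 97 = 68

6c61756e6368206e6f727468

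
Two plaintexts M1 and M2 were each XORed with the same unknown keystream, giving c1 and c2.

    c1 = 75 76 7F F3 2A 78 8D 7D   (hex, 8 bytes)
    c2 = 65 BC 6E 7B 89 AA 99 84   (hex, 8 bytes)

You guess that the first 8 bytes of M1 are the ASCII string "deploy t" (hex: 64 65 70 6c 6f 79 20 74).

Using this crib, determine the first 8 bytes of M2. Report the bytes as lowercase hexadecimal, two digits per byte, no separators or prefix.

74af61e4ccab348d

First, c1 ⊕ c2 = (M1 ⊕ K) ⊕ (M2 ⊕ K) = M1 ⊕ M2, so the key drops out. Then M2 = (M1 ⊕ M2) ⊕ M1 over the first 8 bytes.
byte 0: (75 XOR 65) XOR 64 = 10 XOR 64 = 74
byte 1: (76 XOR bc) XOR 65 = ca XOR 65 = af
byte 2: (7f XOR 6e) XOR 70 = 11 XOR 70 = 61
byte 3: (f3 XOR 7b) XOR 6c = 88 XOR 6c = e4
byte 4: (2a XOR 89) XOR 6f = a3 XOR 6f = cc
byte 5: (78 XOR aa) XOR 79 = d2 XOR 79 = ab
byte 6: (8d XOR 99) XOR 20 = 14 XOR 20 = 34
byte 7: (7d XOR 84) XOR 74 = f9 XOR 74 = 8d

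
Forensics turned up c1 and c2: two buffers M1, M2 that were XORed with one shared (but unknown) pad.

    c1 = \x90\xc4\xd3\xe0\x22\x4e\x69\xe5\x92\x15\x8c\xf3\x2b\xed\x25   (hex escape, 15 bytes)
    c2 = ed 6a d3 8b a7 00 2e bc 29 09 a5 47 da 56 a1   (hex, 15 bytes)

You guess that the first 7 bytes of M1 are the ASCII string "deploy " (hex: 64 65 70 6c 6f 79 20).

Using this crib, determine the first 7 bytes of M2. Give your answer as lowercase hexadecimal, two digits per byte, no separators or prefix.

First, c1 ⊕ c2 = (M1 ⊕ K) ⊕ (M2 ⊕ K) = M1 ⊕ M2, so the key drops out. Then M2 = (M1 ⊕ M2) ⊕ M1 over the first 7 bytes.
byte 0: (90 XOR ed) XOR 64 = 7d XOR 64 = 19
byte 1: (c4 XOR 6a) XOR 65 = ae XOR 65 = cb
byte 2: (d3 XOR d3) XOR 70 = 00 XOR 70 = 70
byte 3: (e0 XOR 8b) XOR 6c = 6b XOR 6c = 07
byte 4: (22 XOR a7) XOR 6f = 85 XOR 6f = ea
byte 5: (4e XOR 00) XOR 79 = 4e XOR 79 = 37
byte 6: (69 XOR 2e) XOR 20 = 47 XOR 20 = 67

19cb7007ea3767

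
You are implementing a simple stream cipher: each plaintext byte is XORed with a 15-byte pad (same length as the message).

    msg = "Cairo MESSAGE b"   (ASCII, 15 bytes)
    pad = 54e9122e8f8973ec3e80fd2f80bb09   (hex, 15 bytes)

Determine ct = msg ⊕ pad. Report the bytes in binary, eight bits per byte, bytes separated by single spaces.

43 XOR 54 = 17
61 XOR e9 = 88
69 XOR 12 = 7b
72 XOR 2e = 5c
6f XOR 8f = e0
20 XOR 89 = a9
4d XOR 73 = 3e
45 XOR ec = a9
53 XOR 3e = 6d
53 XOR 80 = d3
41 XOR fd = bc
47 XOR 2f = 68
45 XOR 80 = c5
20 XOR bb = 9b
62 XOR 09 = 6b

00010111 10001000 01111011 01011100 11100000 10101001 00111110 10101001 01101101 11010011 10111100 01101000 11000101 10011011 01101011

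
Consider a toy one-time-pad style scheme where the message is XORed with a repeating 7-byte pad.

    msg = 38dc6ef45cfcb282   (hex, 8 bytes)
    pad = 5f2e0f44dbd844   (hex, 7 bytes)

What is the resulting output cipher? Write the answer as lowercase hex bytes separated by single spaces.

The 7-byte key repeats, so the effective keystream is 5f 2e 0f 44 db d8 44 5f.
byte 0: 00111000 ^ 01011111 = 01100111
byte 1: 11011100 ^ 00101110 = 11110010
byte 2: 01101110 ^ 00001111 = 01100001
byte 3: 11110100 ^ 01000100 = 10110000
byte 4: 01011100 ^ 11011011 = 10000111
byte 5: 11111100 ^ 11011000 = 00100100
byte 6: 10110010 ^ 01000100 = 11110110
byte 7: 10000010 ^ 01011111 = 11011101

67 f2 61 b0 87 24 f6 dd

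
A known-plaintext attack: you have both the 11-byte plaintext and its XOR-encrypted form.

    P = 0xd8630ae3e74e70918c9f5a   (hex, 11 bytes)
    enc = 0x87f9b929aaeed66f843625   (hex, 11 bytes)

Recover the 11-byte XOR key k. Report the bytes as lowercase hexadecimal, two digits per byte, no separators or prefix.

Since enc = P ⊕ k, XORing both sides with P gives k = P ⊕ enc.
d8 ⊕ 87 = 5f
63 ⊕ f9 = 9a
0a ⊕ b9 = b3
e3 ⊕ 29 = ca
e7 ⊕ aa = 4d
4e ⊕ ee = a0
70 ⊕ d6 = a6
91 ⊕ 6f = fe
8c ⊕ 84 = 08
9f ⊕ 36 = a9
5a ⊕ 25 = 7f

5f9ab3ca4da0a6fe08a97f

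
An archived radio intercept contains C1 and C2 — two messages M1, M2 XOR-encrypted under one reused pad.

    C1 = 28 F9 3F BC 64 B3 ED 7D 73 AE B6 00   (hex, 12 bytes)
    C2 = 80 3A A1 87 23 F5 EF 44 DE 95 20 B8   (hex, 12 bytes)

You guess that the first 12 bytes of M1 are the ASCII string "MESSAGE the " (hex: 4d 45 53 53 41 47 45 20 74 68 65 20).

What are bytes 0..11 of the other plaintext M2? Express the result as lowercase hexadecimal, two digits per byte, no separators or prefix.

First, C1 ⊕ C2 = (M1 ⊕ K) ⊕ (M2 ⊕ K) = M1 ⊕ M2, so the key drops out. Then M2 = (M1 ⊕ M2) ⊕ M1 over the first 12 bytes.
byte 0: (28 ⊕ 80) ⊕ 4d = a8 ⊕ 4d = e5
byte 1: (f9 ⊕ 3a) ⊕ 45 = c3 ⊕ 45 = 86
byte 2: (3f ⊕ a1) ⊕ 53 = 9e ⊕ 53 = cd
byte 3: (bc ⊕ 87) ⊕ 53 = 3b ⊕ 53 = 68
byte 4: (64 ⊕ 23) ⊕ 41 = 47 ⊕ 41 = 06
byte 5: (b3 ⊕ f5) ⊕ 47 = 46 ⊕ 47 = 01
byte 6: (ed ⊕ ef) ⊕ 45 = 02 ⊕ 45 = 47
byte 7: (7d ⊕ 44) ⊕ 20 = 39 ⊕ 20 = 19
byte 8: (73 ⊕ de) ⊕ 74 = ad ⊕ 74 = d9
byte 9: (ae ⊕ 95) ⊕ 68 = 3b ⊕ 68 = 53
byte 10: (b6 ⊕ 20) ⊕ 65 = 96 ⊕ 65 = f3
byte 11: (00 ⊕ b8) ⊕ 20 = b8 ⊕ 20 = 98

e586cd6806014719d953f398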